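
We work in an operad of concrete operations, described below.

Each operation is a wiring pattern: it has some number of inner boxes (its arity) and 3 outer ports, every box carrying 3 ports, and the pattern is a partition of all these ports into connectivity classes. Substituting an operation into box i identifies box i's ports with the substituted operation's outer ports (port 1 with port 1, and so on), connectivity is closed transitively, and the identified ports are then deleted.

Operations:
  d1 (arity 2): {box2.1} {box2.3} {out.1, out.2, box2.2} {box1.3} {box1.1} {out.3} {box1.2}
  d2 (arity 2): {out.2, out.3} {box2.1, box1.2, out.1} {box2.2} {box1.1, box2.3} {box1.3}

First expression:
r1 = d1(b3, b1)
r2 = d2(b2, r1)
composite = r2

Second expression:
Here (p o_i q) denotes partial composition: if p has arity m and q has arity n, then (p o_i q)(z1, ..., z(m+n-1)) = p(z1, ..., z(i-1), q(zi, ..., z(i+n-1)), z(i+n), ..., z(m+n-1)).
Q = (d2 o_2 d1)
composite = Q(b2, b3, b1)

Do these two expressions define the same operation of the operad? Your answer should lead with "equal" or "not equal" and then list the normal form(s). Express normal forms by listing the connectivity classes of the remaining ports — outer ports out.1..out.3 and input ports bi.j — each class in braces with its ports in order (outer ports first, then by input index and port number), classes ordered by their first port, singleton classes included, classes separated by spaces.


equal — both sides give {out.1, b1.2, b2.2} {out.2, out.3} {b1.1} {b1.3} {b2.1} {b2.3} {b3.1} {b3.2} {b3.3}

The first expression, normalized: {out.1, b1.2, b2.2} {out.2, out.3} {b1.1} {b1.3} {b2.1} {b2.3} {b3.1} {b3.2} {b3.3}
The second expression, normalized: {out.1, b1.2, b2.2} {out.2, out.3} {b1.1} {b1.3} {b2.1} {b2.3} {b3.1} {b3.2} {b3.3}
One common form — equal.


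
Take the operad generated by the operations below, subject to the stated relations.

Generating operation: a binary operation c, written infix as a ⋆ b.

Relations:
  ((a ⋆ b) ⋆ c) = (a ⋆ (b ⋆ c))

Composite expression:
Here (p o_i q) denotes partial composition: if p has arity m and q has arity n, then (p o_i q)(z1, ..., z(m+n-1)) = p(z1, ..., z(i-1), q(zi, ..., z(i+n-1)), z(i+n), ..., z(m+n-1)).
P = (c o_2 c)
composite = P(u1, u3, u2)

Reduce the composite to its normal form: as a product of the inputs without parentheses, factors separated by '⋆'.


The c-tree's shape is irrelevant; the u-reading-order decides.
(u3 ⋆ u2) collapses to u3 ⋆ u2
(u1 ⋆ (u3 ⋆ u2)) collapses to u1 ⋆ u3 ⋆ u2

u1 ⋆ u3 ⋆ u2


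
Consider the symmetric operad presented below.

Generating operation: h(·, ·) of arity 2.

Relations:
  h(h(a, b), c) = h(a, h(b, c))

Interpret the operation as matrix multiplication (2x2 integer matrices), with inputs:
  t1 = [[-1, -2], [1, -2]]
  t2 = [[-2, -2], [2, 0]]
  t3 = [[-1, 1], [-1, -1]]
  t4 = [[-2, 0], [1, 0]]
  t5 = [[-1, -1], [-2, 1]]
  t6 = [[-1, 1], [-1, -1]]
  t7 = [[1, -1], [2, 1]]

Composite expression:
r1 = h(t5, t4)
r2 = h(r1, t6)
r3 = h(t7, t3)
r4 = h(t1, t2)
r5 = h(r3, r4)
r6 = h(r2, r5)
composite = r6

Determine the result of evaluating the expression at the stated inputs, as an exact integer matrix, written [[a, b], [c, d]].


[[12, -4], [60, -20]]

h(t5, t4) = [[1, 0], [5, 0]]
h(h(t5, t4), t6) = [[-1, 1], [-5, 5]]
h(t7, t3) = [[0, 2], [-3, 1]]
h(t1, t2) = [[-2, 2], [-6, -2]]
h(h(t7, t3), h(t1, t2)) = [[-12, -4], [0, -8]]
h(h(h(t5, t4), t6), h(h(t7, t3), h(t1, t2))) = [[12, -4], [60, -20]]


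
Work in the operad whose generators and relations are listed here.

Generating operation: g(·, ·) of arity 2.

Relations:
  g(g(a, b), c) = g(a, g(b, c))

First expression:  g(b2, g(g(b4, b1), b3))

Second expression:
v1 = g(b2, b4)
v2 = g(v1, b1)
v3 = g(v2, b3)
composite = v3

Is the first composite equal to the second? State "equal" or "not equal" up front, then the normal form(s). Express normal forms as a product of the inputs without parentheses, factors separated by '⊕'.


equal; both compose to b2 ⊕ b4 ⊕ b1 ⊕ b3


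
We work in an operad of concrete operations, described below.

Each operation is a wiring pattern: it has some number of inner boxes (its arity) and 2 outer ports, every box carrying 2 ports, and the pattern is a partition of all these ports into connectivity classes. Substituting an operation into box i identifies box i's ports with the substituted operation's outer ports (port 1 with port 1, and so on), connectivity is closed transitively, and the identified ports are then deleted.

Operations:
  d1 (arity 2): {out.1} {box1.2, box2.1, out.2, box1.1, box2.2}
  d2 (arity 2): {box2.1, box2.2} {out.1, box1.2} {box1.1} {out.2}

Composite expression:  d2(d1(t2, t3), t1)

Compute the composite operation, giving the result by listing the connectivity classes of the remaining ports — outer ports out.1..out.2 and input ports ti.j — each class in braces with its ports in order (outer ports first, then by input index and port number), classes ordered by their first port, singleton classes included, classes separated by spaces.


{out.1, t2.1, t2.2, t3.1, t3.2} {out.2} {t1.1, t1.2}


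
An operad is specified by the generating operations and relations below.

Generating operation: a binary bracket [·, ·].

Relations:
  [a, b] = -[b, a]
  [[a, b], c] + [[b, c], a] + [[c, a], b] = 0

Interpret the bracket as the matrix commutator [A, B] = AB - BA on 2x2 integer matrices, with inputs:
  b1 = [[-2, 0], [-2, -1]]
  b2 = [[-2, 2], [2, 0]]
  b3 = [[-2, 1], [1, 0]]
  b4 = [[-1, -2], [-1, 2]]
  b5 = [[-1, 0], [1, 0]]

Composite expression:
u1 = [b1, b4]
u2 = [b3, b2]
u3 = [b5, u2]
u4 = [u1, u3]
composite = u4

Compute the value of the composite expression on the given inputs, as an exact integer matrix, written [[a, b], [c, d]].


[[-6, -24], [36, 6]]

[b1, b4] = [[-4, 2], [5, 4]]
[b3, b2] = [[0, -2], [2, 0]]
[b5, [b3, b2]] = [[2, 2], [2, -2]]
[[b1, b4], [b5, [b3, b2]]] = [[-6, -24], [36, 6]]


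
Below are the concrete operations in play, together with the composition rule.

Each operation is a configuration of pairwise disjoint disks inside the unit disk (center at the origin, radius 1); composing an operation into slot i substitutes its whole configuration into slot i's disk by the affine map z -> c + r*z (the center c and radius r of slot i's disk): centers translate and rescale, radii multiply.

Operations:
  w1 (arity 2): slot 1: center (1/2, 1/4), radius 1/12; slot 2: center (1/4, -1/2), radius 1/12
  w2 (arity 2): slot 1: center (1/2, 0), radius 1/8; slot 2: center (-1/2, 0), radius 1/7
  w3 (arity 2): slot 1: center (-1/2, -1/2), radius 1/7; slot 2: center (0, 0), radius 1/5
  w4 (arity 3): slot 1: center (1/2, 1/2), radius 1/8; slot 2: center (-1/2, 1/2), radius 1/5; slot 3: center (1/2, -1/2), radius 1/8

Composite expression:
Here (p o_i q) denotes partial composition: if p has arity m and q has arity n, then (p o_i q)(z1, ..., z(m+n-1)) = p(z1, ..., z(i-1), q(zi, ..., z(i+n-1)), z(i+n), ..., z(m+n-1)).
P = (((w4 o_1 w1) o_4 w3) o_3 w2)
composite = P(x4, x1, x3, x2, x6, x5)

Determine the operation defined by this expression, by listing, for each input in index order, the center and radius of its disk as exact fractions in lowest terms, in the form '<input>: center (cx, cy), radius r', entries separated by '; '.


Follow each x-input down from w4: c' goes to c + r*c', radius to r*r'.
input x4: composing its 2 substitution steps yields center (9/16, 17/32), radius 1/96
input x1: composing its 2 substitution steps yields center (17/32, 7/16), radius 1/96
input x3: composing its 2 substitution steps yields center (-2/5, 1/2), radius 1/40
input x2: composing its 2 substitution steps yields center (-3/5, 1/2), radius 1/35
input x6: composing its 2 substitution steps yields center (7/16, -9/16), radius 1/56
input x5: composing its 2 substitution steps yields center (1/2, -1/2), radius 1/40

x1: center (17/32, 7/16), radius 1/96; x2: center (-3/5, 1/2), radius 1/35; x3: center (-2/5, 1/2), radius 1/40; x4: center (9/16, 17/32), radius 1/96; x5: center (1/2, -1/2), radius 1/40; x6: center (7/16, -9/16), radius 1/56


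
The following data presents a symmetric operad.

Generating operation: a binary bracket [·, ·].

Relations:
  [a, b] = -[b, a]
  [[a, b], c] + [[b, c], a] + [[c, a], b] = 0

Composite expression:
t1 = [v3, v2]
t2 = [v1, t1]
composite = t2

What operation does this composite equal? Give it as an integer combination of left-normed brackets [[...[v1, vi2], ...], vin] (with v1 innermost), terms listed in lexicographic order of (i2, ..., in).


-[[v1, v2], v3] + [[v1, v3], v2]

Antisymmetry and Jacobi reduce to v1-anchored left-normed brackets.
Composite bracket: [v1, [v3, v2]]
Each bracket splits as ab - ba, giving 4 signed words (2^2 = 4).
Collect the words opening with v1:
  v1v2v3 appears with sign -1, giving the term -[[v1, v2], v3]
  v1v3v2 appears with sign +1, giving the term +[[v1, v3], v2]


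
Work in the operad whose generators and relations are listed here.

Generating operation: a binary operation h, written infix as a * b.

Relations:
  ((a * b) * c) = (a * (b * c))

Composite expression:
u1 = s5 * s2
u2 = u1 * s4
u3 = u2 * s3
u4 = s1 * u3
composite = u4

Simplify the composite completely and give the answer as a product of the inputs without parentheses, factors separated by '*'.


Every regrouping of h is equal, so read the s-inputs in written order.
(s5 * s2) linearizes to s5 * s2
((s5 * s2) * s4) linearizes to s5 * s2 * s4
(((s5 * s2) * s4) * s3) linearizes to s5 * s2 * s4 * s3
(s1 * (((s5 * s2) * s4) * s3)) linearizes to s1 * s5 * s2 * s4 * s3

s1 * s5 * s2 * s4 * s3


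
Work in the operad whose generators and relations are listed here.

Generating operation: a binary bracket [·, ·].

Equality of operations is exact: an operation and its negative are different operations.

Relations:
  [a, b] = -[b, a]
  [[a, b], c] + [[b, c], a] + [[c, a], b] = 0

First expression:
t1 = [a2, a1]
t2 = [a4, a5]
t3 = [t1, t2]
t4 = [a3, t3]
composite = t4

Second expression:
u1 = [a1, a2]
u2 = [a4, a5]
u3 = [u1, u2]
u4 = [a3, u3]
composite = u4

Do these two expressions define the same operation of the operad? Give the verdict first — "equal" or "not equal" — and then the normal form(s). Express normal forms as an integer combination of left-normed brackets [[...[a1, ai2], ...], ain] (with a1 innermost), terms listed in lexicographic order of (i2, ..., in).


Reducing the first expression gives [[[[a1, a2], a4], a5], a3] - [[[[a1, a2], a5], a4], a3]
Reducing the second expression gives -[[[[a1, a2], a4], a5], a3] + [[[[a1, a2], a5], a4], a3]
They disagree, so not equal.

not equal — first [[[[a1, a2], a4], a5], a3] - [[[[a1, a2], a5], a4], a3], second -[[[[a1, a2], a4], a5], a3] + [[[[a1, a2], a5], a4], a3]


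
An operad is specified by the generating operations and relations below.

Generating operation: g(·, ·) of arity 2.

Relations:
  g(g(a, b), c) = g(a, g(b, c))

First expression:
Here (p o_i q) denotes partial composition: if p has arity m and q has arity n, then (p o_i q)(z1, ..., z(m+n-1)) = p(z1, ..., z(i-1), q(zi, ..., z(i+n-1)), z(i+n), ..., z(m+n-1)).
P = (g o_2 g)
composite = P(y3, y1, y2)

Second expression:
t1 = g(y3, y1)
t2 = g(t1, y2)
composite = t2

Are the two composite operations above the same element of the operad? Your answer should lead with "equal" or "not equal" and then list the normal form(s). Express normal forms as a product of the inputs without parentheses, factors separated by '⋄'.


equal; the common form is y3 ⋄ y1 ⋄ y2

The first composite normalizes to y3 ⋄ y1 ⋄ y2
The second composite normalizes to y3 ⋄ y1 ⋄ y2
The forms coincide; equal.


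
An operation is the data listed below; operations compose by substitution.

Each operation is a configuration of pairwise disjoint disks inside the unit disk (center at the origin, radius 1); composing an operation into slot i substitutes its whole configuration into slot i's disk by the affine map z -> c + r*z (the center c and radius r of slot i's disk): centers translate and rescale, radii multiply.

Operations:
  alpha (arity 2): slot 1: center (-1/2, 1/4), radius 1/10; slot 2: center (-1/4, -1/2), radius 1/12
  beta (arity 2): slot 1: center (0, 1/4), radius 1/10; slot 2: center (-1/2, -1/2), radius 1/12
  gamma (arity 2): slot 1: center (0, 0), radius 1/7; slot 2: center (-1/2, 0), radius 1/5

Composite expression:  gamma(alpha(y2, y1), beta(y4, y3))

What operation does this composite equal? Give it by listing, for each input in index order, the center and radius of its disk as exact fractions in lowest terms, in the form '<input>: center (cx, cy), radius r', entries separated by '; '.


y1: center (-1/28, -1/14), radius 1/84; y2: center (-1/14, 1/28), radius 1/70; y3: center (-3/5, -1/10), radius 1/60; y4: center (-1/2, 1/20), radius 1/50

Affine substitution under gamma: radii multiply and y-centers shift.
y2: after 2 affine steps, its disk has center (-1/14, 1/28), radius 1/70
y1: after 2 affine steps, its disk has center (-1/28, -1/14), radius 1/84
y4: after 2 affine steps, its disk has center (-1/2, 1/20), radius 1/50
y3: after 2 affine steps, its disk has center (-3/5, -1/10), radius 1/60


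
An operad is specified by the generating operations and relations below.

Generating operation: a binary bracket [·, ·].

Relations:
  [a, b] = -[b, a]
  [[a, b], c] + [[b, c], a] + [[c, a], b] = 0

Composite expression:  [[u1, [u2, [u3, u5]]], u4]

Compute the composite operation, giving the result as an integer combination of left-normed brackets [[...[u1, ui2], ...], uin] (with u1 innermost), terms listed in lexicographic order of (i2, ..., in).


In the tensor algebra, words opening u1 carry the u1-anchored form.
Composite bracket: [[u1, [u2, [u3, u5]]], u4]
Each bracket splits as ab - ba, giving 16 signed words (2^4 = 16).
Coefficients come from the u1-initial words:
  word u1u2u3u5u4 has sign +1, contributing +[[[[u1, u2], u3], u5], u4]
  word u1u2u5u3u4 has sign -1, contributing -[[[[u1, u2], u5], u3], u4]
  word u1u3u5u2u4 has sign -1, contributing -[[[[u1, u3], u5], u2], u4]
  word u1u5u3u2u4 has sign +1, contributing +[[[[u1, u5], u3], u2], u4]

[[[[u1, u2], u3], u5], u4] - [[[[u1, u2], u5], u3], u4] - [[[[u1, u3], u5], u2], u4] + [[[[u1, u5], u3], u2], u4]


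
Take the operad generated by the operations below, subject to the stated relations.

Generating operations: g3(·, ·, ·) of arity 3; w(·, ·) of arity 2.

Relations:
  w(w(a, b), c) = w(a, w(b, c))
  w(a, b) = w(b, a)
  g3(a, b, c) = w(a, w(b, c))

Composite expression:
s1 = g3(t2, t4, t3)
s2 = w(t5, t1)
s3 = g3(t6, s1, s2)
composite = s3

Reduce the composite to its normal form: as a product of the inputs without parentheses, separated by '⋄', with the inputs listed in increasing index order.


Reordering under g3 is free, so list the t-inputs canonically.
g3(t2, t4, t3) spells out as t2 ⋄ t4 ⋄ t3
w(t5, t1) spells out as t5 ⋄ t1
g3(t6, g3(t2, t4, t3), w(t5, t1)) spells out as t6 ⋄ t2 ⋄ t4 ⋄ t3 ⋄ t5 ⋄ t1
commutativity sorts the factors: t1 ⋄ t2 ⋄ t3 ⋄ t4 ⋄ t5 ⋄ t6

t1 ⋄ t2 ⋄ t3 ⋄ t4 ⋄ t5 ⋄ t6


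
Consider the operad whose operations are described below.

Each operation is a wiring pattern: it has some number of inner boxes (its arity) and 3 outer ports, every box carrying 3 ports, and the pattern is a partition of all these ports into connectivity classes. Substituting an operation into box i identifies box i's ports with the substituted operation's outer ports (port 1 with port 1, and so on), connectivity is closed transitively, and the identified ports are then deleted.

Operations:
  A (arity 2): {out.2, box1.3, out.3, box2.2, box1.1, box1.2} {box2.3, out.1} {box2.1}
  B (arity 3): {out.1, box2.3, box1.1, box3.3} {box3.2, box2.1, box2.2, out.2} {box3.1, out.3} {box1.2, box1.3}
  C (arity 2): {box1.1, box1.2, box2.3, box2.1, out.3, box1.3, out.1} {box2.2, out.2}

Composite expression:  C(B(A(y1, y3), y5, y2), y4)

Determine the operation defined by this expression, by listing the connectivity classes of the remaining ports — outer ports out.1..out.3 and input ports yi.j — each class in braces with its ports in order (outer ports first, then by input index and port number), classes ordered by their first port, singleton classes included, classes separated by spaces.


Two ports join when wires chain via C-identified ports.
stage A: inputs (y1, y3), connectivity {out.1, y3.3} {out.2, out.3, y1.1, y1.2, y1.3, y3.2} {y3.1}, out.j its boundary
stage B: inputs (y1, y3, y5, y2), connectivity {out.1, y2.3, y3.3, y5.3} {out.2, y2.2, y5.1, y5.2} {out.3, y2.1} {y1.1, y1.2, y1.3, y3.2} {y3.1}, out.j its boundary
stage C: inputs (y1, y3, y5, y2, y4), connectivity {out.1, out.3, y2.1, y2.2, y2.3, y3.3, y4.1, y4.3, y5.1, y5.2, y5.3} {out.2, y4.2} {y1.1, y1.2, y1.3, y3.2} {y3.1}, out.j its boundary

{out.1, out.3, y2.1, y2.2, y2.3, y3.3, y4.1, y4.3, y5.1, y5.2, y5.3} {out.2, y4.2} {y1.1, y1.2, y1.3, y3.2} {y3.1}


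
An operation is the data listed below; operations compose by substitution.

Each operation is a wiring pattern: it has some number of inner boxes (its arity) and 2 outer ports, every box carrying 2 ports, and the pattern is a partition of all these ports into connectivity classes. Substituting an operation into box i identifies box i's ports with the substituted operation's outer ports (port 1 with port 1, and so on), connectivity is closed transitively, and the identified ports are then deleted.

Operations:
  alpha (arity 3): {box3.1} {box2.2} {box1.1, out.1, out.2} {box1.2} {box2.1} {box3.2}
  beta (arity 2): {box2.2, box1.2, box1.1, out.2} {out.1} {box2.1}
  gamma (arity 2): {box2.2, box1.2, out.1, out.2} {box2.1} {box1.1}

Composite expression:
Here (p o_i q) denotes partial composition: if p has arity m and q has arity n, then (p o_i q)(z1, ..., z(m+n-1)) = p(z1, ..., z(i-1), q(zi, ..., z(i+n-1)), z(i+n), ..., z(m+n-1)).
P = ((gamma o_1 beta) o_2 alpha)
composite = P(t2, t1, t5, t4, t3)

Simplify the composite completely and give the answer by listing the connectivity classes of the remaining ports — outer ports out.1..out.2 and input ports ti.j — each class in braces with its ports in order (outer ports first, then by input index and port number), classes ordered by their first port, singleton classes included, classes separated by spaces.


Connectivity passes through glued gamma-boundaries; trace each wire chain.
after alpha, the pattern on (t1, t5, t4) reads {out.1, out.2, t1.1} {t1.2} {t4.1} {t4.2} {t5.1} {t5.2} (out.j = its outer ports)
after beta, the pattern on (t2, t1, t5, t4) reads {out.1} {out.2, t1.1, t2.1, t2.2} {t1.2} {t4.1} {t4.2} {t5.1} {t5.2} (out.j = its outer ports)
after gamma, the pattern on (t2, t1, t5, t4, t3) reads {out.1, out.2, t1.1, t2.1, t2.2, t3.2} {t1.2} {t3.1} {t4.1} {t4.2} {t5.1} {t5.2} (out.j = its outer ports)

{out.1, out.2, t1.1, t2.1, t2.2, t3.2} {t1.2} {t3.1} {t4.1} {t4.2} {t5.1} {t5.2}


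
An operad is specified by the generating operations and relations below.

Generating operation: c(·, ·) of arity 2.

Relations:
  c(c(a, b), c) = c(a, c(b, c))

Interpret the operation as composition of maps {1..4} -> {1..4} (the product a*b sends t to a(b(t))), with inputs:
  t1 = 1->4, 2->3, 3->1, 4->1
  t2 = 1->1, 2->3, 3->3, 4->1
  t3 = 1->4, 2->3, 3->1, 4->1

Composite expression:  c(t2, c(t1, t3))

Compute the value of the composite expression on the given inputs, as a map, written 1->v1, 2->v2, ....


1->1, 2->1, 3->1, 4->1

c(t1, t3) = 1->1, 2->1, 3->4, 4->4
c(t2, c(t1, t3)) = 1->1, 2->1, 3->1, 4->1


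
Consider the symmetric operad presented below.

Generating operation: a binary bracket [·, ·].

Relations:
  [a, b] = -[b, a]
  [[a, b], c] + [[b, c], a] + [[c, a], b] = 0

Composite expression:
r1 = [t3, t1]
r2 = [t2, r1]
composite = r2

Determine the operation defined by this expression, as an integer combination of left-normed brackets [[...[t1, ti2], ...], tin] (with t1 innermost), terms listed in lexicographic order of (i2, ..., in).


Expand each bracket as ab - ba; the t1-initial words give the coefficients.
Composite bracket: [t2, [t3, t1]]
Applying ab - ba throughout gives 4 signed words (2^2 = 4).
Only words starting with t1 matter:
  the word t1t3t2 carries sign +1 and contributes +[[t1, t3], t2]

[[t1, t3], t2]


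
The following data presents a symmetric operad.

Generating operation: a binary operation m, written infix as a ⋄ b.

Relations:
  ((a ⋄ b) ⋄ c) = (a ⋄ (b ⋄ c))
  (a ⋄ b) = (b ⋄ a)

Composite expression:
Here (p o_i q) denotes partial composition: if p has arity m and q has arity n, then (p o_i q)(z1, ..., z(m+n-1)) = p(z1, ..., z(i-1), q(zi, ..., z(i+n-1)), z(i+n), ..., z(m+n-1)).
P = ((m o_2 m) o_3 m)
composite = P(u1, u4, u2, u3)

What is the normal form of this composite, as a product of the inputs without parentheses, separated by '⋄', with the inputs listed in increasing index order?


Any arrangement under m is one operation, so sort the u-inputs.
(u2 ⋄ u3) collapses to u2 ⋄ u3
(u4 ⋄ (u2 ⋄ u3)) collapses to u4 ⋄ u2 ⋄ u3
(u1 ⋄ (u4 ⋄ (u2 ⋄ u3))) collapses to u1 ⋄ u4 ⋄ u2 ⋄ u3
commutativity sorts the factors: u1 ⋄ u2 ⋄ u3 ⋄ u4

u1 ⋄ u2 ⋄ u3 ⋄ u4


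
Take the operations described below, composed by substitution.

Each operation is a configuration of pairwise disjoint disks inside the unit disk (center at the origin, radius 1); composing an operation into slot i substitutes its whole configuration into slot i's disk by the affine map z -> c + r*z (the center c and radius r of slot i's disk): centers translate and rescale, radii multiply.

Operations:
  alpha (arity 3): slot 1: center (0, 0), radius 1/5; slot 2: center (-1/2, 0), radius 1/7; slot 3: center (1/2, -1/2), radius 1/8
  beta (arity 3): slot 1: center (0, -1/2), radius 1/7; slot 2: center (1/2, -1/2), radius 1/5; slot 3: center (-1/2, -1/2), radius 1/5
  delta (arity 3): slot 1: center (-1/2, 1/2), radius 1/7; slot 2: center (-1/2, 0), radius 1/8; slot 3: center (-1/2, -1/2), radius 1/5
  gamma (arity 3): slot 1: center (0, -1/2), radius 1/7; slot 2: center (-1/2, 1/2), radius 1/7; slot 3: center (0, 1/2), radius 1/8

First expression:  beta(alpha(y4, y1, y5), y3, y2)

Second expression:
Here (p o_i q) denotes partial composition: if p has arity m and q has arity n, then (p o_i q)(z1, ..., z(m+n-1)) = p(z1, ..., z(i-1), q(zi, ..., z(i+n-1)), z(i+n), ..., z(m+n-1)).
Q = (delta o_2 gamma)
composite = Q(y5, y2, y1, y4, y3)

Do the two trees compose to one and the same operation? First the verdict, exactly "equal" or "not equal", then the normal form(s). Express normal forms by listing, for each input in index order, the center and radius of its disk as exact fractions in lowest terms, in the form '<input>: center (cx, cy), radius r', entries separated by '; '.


not equal — first y1: center (-1/14, -1/2), radius 1/49; y2: center (-1/2, -1/2), radius 1/5; y3: center (1/2, -1/2), radius 1/5; y4: center (0, -1/2), radius 1/35; y5: center (1/14, -4/7), radius 1/56, second y1: center (-9/16, 1/16), radius 1/56; y2: center (-1/2, -1/16), radius 1/56; y3: center (-1/2, -1/2), radius 1/5; y4: center (-1/2, 1/16), radius 1/64; y5: center (-1/2, 1/2), radius 1/7

The first composite normalizes to y1: center (-1/14, -1/2), radius 1/49; y2: center (-1/2, -1/2), radius 1/5; y3: center (1/2, -1/2), radius 1/5; y4: center (0, -1/2), radius 1/35; y5: center (1/14, -4/7), radius 1/56
The second composite normalizes to y1: center (-9/16, 1/16), radius 1/56; y2: center (-1/2, -1/16), radius 1/56; y3: center (-1/2, -1/2), radius 1/5; y4: center (-1/2, 1/16), radius 1/64; y5: center (-1/2, 1/2), radius 1/7
The forms do not match — not equal.


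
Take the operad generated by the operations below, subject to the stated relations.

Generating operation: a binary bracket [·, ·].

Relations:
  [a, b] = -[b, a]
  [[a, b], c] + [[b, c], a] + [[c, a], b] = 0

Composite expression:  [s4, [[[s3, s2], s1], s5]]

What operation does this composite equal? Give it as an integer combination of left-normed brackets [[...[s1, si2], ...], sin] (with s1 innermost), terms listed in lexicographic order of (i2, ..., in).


-[[[[s1, s2], s3], s5], s4] + [[[[s1, s3], s2], s5], s4]

Left-normed coefficients sit on the s1-initial expansion words.
Composite bracket: [s4, [[[s3, s2], s1], s5]]
The bracket unfolds into 16 signed words via [a, b] = ab - ba (2^4 = 16).
Collect the words opening with s1:
  from s1s2s3s5s4, sign -1: term -[[[[s1, s2], s3], s5], s4]
  from s1s3s2s5s4, sign +1: term +[[[[s1, s3], s2], s5], s4]


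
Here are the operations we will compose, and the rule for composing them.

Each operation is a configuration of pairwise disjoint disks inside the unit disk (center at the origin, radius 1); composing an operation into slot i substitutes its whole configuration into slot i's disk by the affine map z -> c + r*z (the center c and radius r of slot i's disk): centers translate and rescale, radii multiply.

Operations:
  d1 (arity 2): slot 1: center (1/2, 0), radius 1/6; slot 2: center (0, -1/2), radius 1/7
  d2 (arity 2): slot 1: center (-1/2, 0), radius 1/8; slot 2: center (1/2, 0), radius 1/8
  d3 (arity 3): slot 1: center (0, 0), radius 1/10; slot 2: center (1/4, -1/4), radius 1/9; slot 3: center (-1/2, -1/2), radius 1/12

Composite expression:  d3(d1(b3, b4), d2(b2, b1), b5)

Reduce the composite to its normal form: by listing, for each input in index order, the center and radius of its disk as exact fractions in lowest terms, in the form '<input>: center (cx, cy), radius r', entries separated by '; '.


b1: center (11/36, -1/4), radius 1/72; b2: center (7/36, -1/4), radius 1/72; b3: center (1/20, 0), radius 1/60; b4: center (0, -1/20), radius 1/70; b5: center (-1/2, -1/2), radius 1/12


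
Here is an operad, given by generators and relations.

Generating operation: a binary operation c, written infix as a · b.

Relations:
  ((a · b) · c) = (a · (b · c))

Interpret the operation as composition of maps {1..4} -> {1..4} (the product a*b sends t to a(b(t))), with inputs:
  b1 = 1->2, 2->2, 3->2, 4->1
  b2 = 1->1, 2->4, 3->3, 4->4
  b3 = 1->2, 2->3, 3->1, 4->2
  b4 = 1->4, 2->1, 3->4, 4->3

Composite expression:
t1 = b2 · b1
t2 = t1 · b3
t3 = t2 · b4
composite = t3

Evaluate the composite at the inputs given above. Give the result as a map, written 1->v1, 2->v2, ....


1->4, 2->4, 3->4, 4->4


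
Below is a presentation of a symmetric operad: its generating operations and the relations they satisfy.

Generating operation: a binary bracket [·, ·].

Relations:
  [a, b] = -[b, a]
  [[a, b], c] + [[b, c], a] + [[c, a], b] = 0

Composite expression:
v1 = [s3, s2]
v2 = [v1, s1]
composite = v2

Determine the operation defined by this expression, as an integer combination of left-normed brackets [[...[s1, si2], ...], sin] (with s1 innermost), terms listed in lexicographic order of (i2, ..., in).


[[s1, s2], s3] - [[s1, s3], s2]

In the tensor algebra, words opening s1 carry the s1-anchored form.
Composite bracket: [[s3, s2], s1]
Under [a, b] = ab - ba we get 4 signed associative words (2^2 = 4).
Coefficients come from the s1-initial words:
  sign of s1s2s3 is +1, so it contributes +[[s1, s2], s3]
  sign of s1s3s2 is -1, so it contributes -[[s1, s3], s2]


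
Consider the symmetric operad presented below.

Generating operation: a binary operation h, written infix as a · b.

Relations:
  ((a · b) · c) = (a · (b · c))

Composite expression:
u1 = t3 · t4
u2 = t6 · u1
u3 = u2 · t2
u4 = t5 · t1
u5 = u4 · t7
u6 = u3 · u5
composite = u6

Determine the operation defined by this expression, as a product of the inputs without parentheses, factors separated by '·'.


t6 · t3 · t4 · t2 · t5 · t1 · t7

Under associativity of h, the answer is the t's in reading order.
(t3 · t4) spells out as t3 · t4
(t6 · (t3 · t4)) spells out as t6 · t3 · t4
((t6 · (t3 · t4)) · t2) spells out as t6 · t3 · t4 · t2
(t5 · t1) spells out as t5 · t1
((t5 · t1) · t7) spells out as t5 · t1 · t7
(((t6 · (t3 · t4)) · t2) · ((t5 · t1) · t7)) spells out as t6 · t3 · t4 · t2 · t5 · t1 · t7


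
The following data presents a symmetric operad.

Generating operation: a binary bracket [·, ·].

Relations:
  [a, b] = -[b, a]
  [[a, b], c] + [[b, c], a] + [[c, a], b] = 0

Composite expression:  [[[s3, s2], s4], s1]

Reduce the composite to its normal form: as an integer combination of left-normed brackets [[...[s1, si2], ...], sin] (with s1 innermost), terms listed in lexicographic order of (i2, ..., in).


[[[s1, s2], s3], s4] - [[[s1, s3], s2], s4] - [[[s1, s4], s2], s3] + [[[s1, s4], s3], s2]

A multilinear Lie element is pinned by s1-initial words (s1 innermost).
Composite bracket: [[[s3, s2], s4], s1]
Under [a, b] = ab - ba we get 8 signed associative words (2^3 = 8).
Only words starting with s1 matter:
  word s1s2s3s4 has sign +1, contributing +[[[s1, s2], s3], s4]
  word s1s3s2s4 has sign -1, contributing -[[[s1, s3], s2], s4]
  word s1s4s2s3 has sign -1, contributing -[[[s1, s4], s2], s3]
  word s1s4s3s2 has sign +1, contributing +[[[s1, s4], s3], s2]


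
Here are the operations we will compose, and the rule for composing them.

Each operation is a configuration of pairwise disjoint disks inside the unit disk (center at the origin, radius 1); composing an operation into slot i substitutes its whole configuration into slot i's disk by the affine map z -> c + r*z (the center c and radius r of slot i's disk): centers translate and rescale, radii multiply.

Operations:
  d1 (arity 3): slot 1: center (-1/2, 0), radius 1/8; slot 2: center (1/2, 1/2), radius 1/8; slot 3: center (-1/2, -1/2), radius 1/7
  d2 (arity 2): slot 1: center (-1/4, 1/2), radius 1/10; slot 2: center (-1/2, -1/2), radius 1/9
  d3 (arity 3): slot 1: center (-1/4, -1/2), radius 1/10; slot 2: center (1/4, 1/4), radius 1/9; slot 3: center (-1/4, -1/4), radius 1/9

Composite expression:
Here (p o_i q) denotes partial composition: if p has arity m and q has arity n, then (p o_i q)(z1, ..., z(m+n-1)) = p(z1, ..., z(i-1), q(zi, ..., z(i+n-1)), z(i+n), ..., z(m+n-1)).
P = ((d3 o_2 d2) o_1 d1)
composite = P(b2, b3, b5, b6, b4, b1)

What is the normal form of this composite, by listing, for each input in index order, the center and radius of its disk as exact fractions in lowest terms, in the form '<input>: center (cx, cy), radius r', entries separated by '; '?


b1: center (-1/4, -1/4), radius 1/9; b2: center (-3/10, -1/2), radius 1/80; b3: center (-1/5, -9/20), radius 1/80; b4: center (7/36, 7/36), radius 1/81; b5: center (-3/10, -11/20), radius 1/70; b6: center (2/9, 11/36), radius 1/90

Each b-disk chains the slot maps above it in d3; radii multiply.
for b2, the 2-step affine chain lands on center (-3/10, -1/2), radius 1/80
for b3, the 2-step affine chain lands on center (-1/5, -9/20), radius 1/80
for b5, the 2-step affine chain lands on center (-3/10, -11/20), radius 1/70
for b6, the 2-step affine chain lands on center (2/9, 11/36), radius 1/90
for b4, the 2-step affine chain lands on center (7/36, 7/36), radius 1/81
for b1, the 1-step affine chain lands on center (-1/4, -1/4), radius 1/9


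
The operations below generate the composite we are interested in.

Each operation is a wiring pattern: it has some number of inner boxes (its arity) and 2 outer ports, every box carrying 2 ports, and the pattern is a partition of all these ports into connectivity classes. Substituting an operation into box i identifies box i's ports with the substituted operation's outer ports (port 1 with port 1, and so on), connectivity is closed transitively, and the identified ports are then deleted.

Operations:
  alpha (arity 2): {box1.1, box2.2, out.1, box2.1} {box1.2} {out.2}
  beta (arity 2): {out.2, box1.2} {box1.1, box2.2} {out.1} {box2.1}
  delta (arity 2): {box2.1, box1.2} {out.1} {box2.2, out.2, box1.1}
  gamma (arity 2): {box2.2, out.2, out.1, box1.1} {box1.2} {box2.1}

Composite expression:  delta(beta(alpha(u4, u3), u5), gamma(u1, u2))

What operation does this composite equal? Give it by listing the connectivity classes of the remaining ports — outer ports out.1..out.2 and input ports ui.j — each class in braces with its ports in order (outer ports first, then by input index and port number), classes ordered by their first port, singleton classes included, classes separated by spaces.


{out.1} {out.2, u1.1, u2.2} {u1.2} {u2.1} {u3.1, u3.2, u4.1, u5.2} {u4.2} {u5.1}

Reachability decides: close wires over delta-identified ports.
after alpha, the pattern on (u4, u3) reads {out.1, u3.1, u3.2, u4.1} {out.2} {u4.2} (out.j = its outer ports)
after beta, the pattern on (u4, u3, u5) reads {out.1} {out.2} {u3.1, u3.2, u4.1, u5.2} {u4.2} {u5.1} (out.j = its outer ports)
after gamma, the pattern on (u1, u2) reads {out.1, out.2, u1.1, u2.2} {u1.2} {u2.1} (out.j = its outer ports)
after delta, the pattern on (u4, u3, u5, u1, u2) reads {out.1} {out.2, u1.1, u2.2} {u1.2} {u2.1} {u3.1, u3.2, u4.1, u5.2} {u4.2} {u5.1} (out.j = its outer ports)


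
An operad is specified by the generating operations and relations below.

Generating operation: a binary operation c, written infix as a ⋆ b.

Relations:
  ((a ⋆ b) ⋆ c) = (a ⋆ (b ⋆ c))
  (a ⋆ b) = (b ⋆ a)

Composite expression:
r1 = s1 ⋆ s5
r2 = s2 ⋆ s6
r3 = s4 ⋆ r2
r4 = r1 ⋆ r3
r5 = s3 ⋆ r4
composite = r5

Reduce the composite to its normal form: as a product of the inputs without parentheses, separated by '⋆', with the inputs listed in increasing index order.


s1 ⋆ s2 ⋆ s3 ⋆ s4 ⋆ s5 ⋆ s6

Any arrangement under c is one operation, so sort the s-inputs.
(s1 ⋆ s5) linearizes to s1 ⋆ s5
(s2 ⋆ s6) linearizes to s2 ⋆ s6
(s4 ⋆ (s2 ⋆ s6)) linearizes to s4 ⋆ s2 ⋆ s6
((s1 ⋆ s5) ⋆ (s4 ⋆ (s2 ⋆ s6))) linearizes to s1 ⋆ s5 ⋆ s4 ⋆ s2 ⋆ s6
(s3 ⋆ ((s1 ⋆ s5) ⋆ (s4 ⋆ (s2 ⋆ s6)))) linearizes to s3 ⋆ s1 ⋆ s5 ⋆ s4 ⋆ s2 ⋆ s6
the factors in increasing index order: s1 ⋆ s2 ⋆ s3 ⋆ s4 ⋆ s5 ⋆ s6


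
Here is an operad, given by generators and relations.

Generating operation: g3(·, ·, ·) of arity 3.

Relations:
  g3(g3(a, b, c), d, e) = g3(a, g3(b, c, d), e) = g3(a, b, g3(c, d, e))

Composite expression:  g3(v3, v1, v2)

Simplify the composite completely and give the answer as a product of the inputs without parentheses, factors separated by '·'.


Every regrouping of g3 is equal, so read the v-inputs in written order.
g3(v3, v1, v2) spells out as v3 · v1 · v2

v3 · v1 · v2


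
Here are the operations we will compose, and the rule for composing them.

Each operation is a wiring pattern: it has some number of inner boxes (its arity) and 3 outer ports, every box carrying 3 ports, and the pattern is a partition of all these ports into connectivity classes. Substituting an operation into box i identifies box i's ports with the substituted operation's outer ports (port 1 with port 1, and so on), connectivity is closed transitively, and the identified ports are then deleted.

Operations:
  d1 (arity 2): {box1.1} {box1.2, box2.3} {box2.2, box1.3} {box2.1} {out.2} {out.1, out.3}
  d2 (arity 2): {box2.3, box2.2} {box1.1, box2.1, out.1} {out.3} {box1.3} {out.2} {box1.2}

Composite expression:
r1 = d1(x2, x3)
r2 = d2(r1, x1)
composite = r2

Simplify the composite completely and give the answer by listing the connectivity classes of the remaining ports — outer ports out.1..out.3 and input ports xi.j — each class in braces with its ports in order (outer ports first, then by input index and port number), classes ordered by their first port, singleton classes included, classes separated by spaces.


Two ports join when wires chain via d2-identified ports.
composing d1 on (x2, x3), with out.j its own outer ports: {out.1, out.3} {out.2} {x2.1} {x2.2, x3.3} {x2.3, x3.2} {x3.1}
composing d2 on (x2, x3, x1), with out.j its own outer ports: {out.1, x1.1} {out.2} {out.3} {x1.2, x1.3} {x2.1} {x2.2, x3.3} {x2.3, x3.2} {x3.1}

{out.1, x1.1} {out.2} {out.3} {x1.2, x1.3} {x2.1} {x2.2, x3.3} {x2.3, x3.2} {x3.1}


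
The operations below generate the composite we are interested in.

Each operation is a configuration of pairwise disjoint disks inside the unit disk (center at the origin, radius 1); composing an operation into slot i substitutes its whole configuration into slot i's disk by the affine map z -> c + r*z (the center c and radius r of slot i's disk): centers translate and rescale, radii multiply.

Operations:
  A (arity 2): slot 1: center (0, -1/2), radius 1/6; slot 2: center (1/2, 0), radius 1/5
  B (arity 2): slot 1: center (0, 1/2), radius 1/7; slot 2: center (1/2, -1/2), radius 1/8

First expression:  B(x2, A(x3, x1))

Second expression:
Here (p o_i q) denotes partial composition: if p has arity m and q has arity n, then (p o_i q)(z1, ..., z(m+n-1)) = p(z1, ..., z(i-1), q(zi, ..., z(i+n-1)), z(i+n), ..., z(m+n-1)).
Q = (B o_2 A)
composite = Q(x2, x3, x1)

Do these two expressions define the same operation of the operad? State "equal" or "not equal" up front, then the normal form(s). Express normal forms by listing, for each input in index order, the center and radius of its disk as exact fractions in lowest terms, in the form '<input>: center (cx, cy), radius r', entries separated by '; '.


equal; both compose to x1: center (9/16, -1/2), radius 1/40; x2: center (0, 1/2), radius 1/7; x3: center (1/2, -9/16), radius 1/48

In normal form, the first expression is x1: center (9/16, -1/2), radius 1/40; x2: center (0, 1/2), radius 1/7; x3: center (1/2, -9/16), radius 1/48
In normal form, the second expression is x1: center (9/16, -1/2), radius 1/40; x2: center (0, 1/2), radius 1/7; x3: center (1/2, -9/16), radius 1/48
The normal forms match — equal.


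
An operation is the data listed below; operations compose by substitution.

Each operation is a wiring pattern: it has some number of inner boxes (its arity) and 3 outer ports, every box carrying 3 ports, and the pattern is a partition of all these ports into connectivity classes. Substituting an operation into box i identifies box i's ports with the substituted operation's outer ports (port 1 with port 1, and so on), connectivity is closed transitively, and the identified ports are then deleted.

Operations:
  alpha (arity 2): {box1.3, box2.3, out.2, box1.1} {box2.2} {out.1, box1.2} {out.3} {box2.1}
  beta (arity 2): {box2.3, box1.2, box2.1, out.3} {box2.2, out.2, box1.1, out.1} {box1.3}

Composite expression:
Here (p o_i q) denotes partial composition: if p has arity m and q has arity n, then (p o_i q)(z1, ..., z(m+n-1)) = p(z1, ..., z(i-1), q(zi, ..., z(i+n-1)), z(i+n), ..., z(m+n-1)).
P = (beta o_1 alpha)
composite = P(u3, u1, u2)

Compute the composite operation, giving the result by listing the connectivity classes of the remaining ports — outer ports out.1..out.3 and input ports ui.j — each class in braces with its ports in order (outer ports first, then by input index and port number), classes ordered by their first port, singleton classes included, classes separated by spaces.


{out.1, out.2, u2.2, u3.2} {out.3, u1.3, u2.1, u2.3, u3.1, u3.3} {u1.1} {u1.2}


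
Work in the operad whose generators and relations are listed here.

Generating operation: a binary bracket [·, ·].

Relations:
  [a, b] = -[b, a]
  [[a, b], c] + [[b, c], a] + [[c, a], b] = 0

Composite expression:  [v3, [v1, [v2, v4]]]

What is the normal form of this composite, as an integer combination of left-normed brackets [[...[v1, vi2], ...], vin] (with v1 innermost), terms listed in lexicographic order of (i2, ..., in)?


-[[[v1, v2], v4], v3] + [[[v1, v4], v2], v3]


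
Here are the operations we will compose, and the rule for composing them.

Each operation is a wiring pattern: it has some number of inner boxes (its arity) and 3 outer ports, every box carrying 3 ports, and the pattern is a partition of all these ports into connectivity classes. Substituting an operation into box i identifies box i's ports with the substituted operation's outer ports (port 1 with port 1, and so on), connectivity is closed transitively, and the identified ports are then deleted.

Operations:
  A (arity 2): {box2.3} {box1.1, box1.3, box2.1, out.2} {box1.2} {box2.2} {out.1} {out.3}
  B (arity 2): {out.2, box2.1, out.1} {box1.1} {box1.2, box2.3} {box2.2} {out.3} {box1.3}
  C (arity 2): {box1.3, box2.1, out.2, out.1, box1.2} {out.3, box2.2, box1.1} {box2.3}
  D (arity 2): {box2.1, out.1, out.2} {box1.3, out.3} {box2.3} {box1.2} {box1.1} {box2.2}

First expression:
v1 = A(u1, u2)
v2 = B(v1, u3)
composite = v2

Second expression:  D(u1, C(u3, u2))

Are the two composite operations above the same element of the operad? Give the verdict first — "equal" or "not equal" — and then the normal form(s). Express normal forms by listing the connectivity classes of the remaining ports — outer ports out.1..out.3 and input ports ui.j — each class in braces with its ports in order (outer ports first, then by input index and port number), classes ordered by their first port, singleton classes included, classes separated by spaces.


not equal — first {out.1, out.2, u3.1} {out.3} {u1.1, u1.3, u2.1, u3.3} {u1.2} {u2.2} {u2.3} {u3.2}, second {out.1, out.2, u2.1, u3.2, u3.3} {out.3, u1.3} {u1.1} {u1.2} {u2.2, u3.1} {u2.3}
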